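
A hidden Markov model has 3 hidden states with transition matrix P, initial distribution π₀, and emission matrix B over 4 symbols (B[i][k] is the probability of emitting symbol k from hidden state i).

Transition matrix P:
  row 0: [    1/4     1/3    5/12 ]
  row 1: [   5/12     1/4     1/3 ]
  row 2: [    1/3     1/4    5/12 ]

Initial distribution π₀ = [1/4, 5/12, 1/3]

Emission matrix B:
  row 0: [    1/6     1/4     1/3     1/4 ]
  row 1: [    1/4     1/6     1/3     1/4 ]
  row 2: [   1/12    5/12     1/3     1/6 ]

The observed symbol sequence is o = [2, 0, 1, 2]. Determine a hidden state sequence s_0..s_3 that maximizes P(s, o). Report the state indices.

path = [1, 0, 2, 2]

t=0: δ = [8.333e-02, 1.389e-01, 1.111e-01]  (obs o_0=2)
t=1: δ = [9.645e-03, 8.681e-03, 3.858e-03]  ψ = [1, 1, 1]  (obs o_1=0)
t=2: δ = [9.042e-04, 5.358e-04, 1.674e-03]  ψ = [1, 0, 0]  (obs o_2=1)
t=3: δ = [1.861e-04, 1.395e-04, 2.326e-04]  ψ = [2, 2, 2]  (obs o_3=2)
backtrack: best end state = 2; path = [1, 0, 2, 2]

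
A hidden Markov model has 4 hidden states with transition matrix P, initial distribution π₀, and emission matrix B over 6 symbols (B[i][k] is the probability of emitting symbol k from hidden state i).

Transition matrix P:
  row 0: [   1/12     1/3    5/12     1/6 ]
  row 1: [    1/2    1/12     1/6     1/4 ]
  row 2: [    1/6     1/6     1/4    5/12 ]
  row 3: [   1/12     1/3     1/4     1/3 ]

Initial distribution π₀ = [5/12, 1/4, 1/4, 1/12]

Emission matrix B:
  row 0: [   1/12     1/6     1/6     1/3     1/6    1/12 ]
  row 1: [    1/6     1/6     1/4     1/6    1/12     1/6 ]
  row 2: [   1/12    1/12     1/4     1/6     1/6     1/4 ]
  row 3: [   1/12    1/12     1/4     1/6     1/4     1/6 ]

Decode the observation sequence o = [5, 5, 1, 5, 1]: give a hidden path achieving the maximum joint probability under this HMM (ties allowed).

path = [0, 1, 0, 1, 0]

t=0: δ = [3.472e-02, 4.167e-02, 6.250e-02, 1.389e-02]  (obs o_0=5)
t=1: δ = [1.736e-03, 1.929e-03, 3.906e-03, 4.340e-03]  ψ = [1, 0, 2, 2]  (obs o_1=5)
t=2: δ = [1.608e-04, 2.411e-04, 9.042e-05, 1.356e-04]  ψ = [1, 3, 3, 2]  (obs o_2=1)
t=3: δ = [1.005e-05, 8.931e-06, 1.674e-05, 1.005e-05]  ψ = [1, 0, 0, 1]  (obs o_3=5)
t=4: δ = [7.442e-07, 5.582e-07, 3.489e-07, 5.814e-07]  ψ = [1, 0, 0, 2]  (obs o_4=1)
backtrack: best end state = 0; path = [0, 1, 0, 1, 0]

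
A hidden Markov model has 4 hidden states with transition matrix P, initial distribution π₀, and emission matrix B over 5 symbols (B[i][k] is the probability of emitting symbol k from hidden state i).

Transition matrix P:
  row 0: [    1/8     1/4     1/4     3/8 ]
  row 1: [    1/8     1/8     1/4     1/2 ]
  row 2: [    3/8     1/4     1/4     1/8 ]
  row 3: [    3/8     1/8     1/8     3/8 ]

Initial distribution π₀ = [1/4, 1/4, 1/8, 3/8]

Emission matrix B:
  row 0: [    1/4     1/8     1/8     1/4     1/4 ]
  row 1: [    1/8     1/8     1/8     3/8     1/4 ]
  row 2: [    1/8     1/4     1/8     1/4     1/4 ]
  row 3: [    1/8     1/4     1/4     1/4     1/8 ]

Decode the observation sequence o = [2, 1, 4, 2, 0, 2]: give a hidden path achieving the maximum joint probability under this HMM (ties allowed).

path = [3, 3, 0, 3, 0, 3]

t=0: δ = [3.125e-02, 3.125e-02, 1.562e-02, 9.375e-02]  (obs o_0=2)
t=1: δ = [4.395e-03, 1.465e-03, 2.930e-03, 8.789e-03]  ψ = [3, 3, 3, 3]  (obs o_1=1)
t=2: δ = [8.240e-04, 2.747e-04, 2.747e-04, 4.120e-04]  ψ = [3, 0, 0, 3]  (obs o_2=4)
t=3: δ = [1.931e-05, 2.575e-05, 2.575e-05, 7.725e-05]  ψ = [3, 0, 0, 0]  (obs o_3=2)
t=4: δ = [7.242e-06, 1.207e-06, 1.207e-06, 3.621e-06]  ψ = [3, 3, 3, 3]  (obs o_4=0)
t=5: δ = [1.697e-07, 2.263e-07, 2.263e-07, 6.789e-07]  ψ = [3, 0, 0, 0]  (obs o_5=2)
backtrack: best end state = 3; path = [3, 3, 0, 3, 0, 3]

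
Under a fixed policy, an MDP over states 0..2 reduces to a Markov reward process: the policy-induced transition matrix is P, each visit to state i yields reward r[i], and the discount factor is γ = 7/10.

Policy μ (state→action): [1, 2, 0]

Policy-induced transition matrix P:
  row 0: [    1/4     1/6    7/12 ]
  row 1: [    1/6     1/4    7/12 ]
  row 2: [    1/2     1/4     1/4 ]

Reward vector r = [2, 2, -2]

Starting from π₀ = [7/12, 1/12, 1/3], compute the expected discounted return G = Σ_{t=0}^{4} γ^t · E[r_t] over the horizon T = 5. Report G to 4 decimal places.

t=0: π = [0.5833, 0.0833, 0.3333], E[r] = 0.6667, γ^t·E[r] = 0.666667, running G = 0.666667
t=1: π = [0.3264, 0.2014, 0.4722], E[r] = 0.1111, γ^t·E[r] = 0.077778, running G = 0.744444
t=2: π = [0.3513, 0.2228, 0.4259], E[r] = 0.2963, γ^t·E[r] = 0.145185, running G = 0.889630
t=3: π = [0.3379, 0.2207, 0.4414], E[r] = 0.2346, γ^t·E[r] = 0.080457, running G = 0.970086
t=4: π = [0.3419, 0.2218, 0.4362], E[r] = 0.2551, γ^t·E[r] = 0.061260, running G = 1.031347

G = 1.0313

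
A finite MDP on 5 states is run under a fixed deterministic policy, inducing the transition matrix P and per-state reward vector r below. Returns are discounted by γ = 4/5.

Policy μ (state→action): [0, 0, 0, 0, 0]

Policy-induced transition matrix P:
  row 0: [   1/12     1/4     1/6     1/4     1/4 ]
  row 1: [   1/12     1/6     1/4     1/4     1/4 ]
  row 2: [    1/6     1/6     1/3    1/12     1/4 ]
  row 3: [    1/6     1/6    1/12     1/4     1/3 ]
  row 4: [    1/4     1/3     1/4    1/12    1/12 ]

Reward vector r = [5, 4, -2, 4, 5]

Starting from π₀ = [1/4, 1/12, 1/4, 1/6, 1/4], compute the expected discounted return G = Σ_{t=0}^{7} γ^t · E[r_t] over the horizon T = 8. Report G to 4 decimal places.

t=0: π = [0.2500, 0.0833, 0.2500, 0.1667, 0.2500], E[r] = 3.0000, γ^t·E[r] = 3.000000, running G = 3.000000
t=1: π = [0.1597, 0.2292, 0.2222, 0.1667, 0.2222], E[r] = 3.0486, γ^t·E[r] = 2.438889, running G = 5.438889
t=2: π = [0.1528, 0.2170, 0.2274, 0.1759, 0.2269], E[r] = 3.0150, γ^t·E[r] = 1.929630, running G = 7.368519
t=3: π = [0.1548, 0.2172, 0.2269, 0.1743, 0.2269], E[r] = 3.0202, γ^t·E[r] = 1.546346, running G = 8.914864
t=4: π = [0.1546, 0.2174, 0.2270, 0.1744, 0.2267], E[r] = 3.0195, γ^t·E[r] = 1.236788, running G = 10.151653
t=5: π = [0.1546, 0.2173, 0.2270, 0.1744, 0.2267], E[r] = 3.0195, γ^t·E[r] = 0.989426, running G = 11.141079
t=6: π = [0.1546, 0.2173, 0.2270, 0.1744, 0.2267], E[r] = 3.0195, γ^t·E[r] = 0.791543, running G = 11.932622
t=7: π = [0.1546, 0.2173, 0.2270, 0.1744, 0.2267], E[r] = 3.0195, γ^t·E[r] = 0.633233, running G = 12.565855

G = 12.5659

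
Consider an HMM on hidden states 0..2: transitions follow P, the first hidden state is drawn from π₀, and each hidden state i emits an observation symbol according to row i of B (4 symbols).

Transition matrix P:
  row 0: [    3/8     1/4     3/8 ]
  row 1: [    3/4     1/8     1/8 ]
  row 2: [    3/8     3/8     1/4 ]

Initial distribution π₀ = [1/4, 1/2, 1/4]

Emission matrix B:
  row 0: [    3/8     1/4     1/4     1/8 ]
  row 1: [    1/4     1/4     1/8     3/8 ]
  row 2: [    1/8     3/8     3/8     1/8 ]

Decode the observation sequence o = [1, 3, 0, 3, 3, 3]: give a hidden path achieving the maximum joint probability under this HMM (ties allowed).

path = [2, 1, 0, 1, 0, 1]

t=0: δ = [6.250e-02, 1.250e-01, 9.375e-02]  (obs o_0=1)
t=1: δ = [1.172e-02, 1.318e-02, 2.930e-03]  ψ = [1, 2, 0]  (obs o_1=3)
t=2: δ = [3.708e-03, 7.324e-04, 5.493e-04]  ψ = [1, 0, 0]  (obs o_2=0)
t=3: δ = [1.738e-04, 3.476e-04, 1.738e-04]  ψ = [0, 0, 0]  (obs o_3=3)
t=4: δ = [3.259e-05, 2.444e-05, 8.147e-06]  ψ = [1, 2, 0]  (obs o_4=3)
t=5: δ = [2.291e-06, 3.055e-06, 1.528e-06]  ψ = [1, 0, 0]  (obs o_5=3)
backtrack: best end state = 1; path = [2, 1, 0, 1, 0, 1]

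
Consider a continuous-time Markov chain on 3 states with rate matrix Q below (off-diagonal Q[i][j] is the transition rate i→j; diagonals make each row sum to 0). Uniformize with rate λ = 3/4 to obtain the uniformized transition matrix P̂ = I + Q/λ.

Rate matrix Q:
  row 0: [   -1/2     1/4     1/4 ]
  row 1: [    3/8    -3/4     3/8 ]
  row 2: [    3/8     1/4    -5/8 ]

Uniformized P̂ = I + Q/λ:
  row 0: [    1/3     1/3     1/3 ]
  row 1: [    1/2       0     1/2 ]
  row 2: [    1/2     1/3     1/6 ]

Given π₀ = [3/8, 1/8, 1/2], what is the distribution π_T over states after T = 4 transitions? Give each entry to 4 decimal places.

π = [0.4285, 0.2485, 0.3230]

t=0: π = [0.3750, 0.1250, 0.5000]
t=1: π = [0.4375, 0.2917, 0.2708]
t=2: π = [0.4271, 0.2361, 0.3368]
t=3: π = [0.4288, 0.2546, 0.3166]
t=4: π = [0.4285, 0.2485, 0.3230]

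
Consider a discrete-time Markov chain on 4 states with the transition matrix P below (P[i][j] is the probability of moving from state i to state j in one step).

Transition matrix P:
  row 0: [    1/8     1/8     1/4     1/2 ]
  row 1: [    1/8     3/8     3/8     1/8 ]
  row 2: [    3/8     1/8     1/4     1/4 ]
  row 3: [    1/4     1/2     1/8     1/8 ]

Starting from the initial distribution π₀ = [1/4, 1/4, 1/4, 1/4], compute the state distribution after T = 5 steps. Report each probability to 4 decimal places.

π = [0.2189, 0.2861, 0.2559, 0.2391]

t=0: π = [0.2500, 0.2500, 0.2500, 0.2500]
t=1: π = [0.2188, 0.2813, 0.2500, 0.2500]
t=2: π = [0.2188, 0.2891, 0.2539, 0.2383]
t=3: π = [0.2183, 0.2866, 0.2563, 0.2388]
t=4: π = [0.2189, 0.2862, 0.2560, 0.2389]
t=5: π = [0.2189, 0.2861, 0.2559, 0.2391]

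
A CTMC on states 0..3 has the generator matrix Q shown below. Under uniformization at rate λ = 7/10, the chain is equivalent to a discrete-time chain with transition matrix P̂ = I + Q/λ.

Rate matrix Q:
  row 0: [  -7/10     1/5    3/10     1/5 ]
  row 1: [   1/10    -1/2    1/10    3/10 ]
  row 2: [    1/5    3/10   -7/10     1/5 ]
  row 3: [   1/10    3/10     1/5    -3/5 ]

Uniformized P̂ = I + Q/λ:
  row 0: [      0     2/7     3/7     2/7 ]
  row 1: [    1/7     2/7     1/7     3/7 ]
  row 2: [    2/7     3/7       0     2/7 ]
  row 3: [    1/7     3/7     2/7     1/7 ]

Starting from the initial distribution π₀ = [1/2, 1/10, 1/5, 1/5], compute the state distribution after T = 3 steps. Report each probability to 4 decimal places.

t=0: π = [0.5000, 0.1000, 0.2000, 0.2000]
t=1: π = [0.1000, 0.3429, 0.2857, 0.2714]
t=2: π = [0.1694, 0.3653, 0.1694, 0.2959]
t=3: π = [0.1429, 0.3522, 0.2093, 0.2956]

π = [0.1429, 0.3522, 0.2093, 0.2956]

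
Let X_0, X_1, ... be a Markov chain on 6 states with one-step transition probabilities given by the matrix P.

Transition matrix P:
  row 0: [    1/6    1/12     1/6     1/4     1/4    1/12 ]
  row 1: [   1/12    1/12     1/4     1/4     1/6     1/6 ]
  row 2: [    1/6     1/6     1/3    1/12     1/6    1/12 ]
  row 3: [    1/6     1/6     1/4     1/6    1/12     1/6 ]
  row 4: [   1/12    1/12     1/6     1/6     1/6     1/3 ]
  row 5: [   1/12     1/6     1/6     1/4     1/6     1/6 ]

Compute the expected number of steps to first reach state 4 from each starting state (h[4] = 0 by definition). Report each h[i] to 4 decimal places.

h = [5.6385, 6.1904, 6.0604, 6.6242, 0.0000, 6.2013]

First-step conditioning: h[4] = 0; for i ≠ 4, h[i] = 1 + Σ_k P[i][k]·h[k].
  h[0] = 1 + 1/6·h[0] + 1/12·h[1] + 1/6·h[2] + 1/4·h[3] + 1/12·h[5]
  h[1] = 1 + 1/12·h[0] + 1/12·h[1] + 1/4·h[2] + 1/4·h[3] + 1/6·h[5]
  h[2] = 1 + 1/6·h[0] + 1/6·h[1] + 1/3·h[2] + 1/12·h[3] + 1/12·h[5]
  h[3] = 1 + 1/6·h[0] + 1/6·h[1] + 1/4·h[2] + 1/6·h[3] + 1/6·h[5]
  h[5] = 1 + 1/12·h[0] + 1/6·h[1] + 1/6·h[2] + 1/4·h[3] + 1/6·h[5]
Solving the 5×5 linear system over states ≠ 4 gives exactly h = [51519/9137, 56562/9137, 55374/9137, 60525/9137, 0, 56661/9137] (h[4] = 0 is the target).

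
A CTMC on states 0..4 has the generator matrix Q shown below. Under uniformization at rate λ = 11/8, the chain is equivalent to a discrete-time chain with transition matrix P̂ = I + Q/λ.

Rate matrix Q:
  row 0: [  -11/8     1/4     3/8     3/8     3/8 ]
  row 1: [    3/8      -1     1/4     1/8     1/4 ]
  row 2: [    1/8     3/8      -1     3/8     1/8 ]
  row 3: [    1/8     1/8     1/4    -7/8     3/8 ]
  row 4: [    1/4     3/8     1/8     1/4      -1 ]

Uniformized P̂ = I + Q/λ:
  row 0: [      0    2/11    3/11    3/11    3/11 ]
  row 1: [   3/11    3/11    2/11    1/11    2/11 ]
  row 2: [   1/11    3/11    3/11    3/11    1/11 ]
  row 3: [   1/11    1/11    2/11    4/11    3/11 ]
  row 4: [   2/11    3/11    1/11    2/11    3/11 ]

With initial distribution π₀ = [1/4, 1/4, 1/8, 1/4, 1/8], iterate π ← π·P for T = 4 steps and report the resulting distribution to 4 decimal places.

t=0: π = [0.2500, 0.2500, 0.1250, 0.2500, 0.1250]
t=1: π = [0.1250, 0.2045, 0.2045, 0.2386, 0.2273]
t=2: π = [0.1374, 0.2180, 0.1911, 0.2366, 0.2169]
t=3: π = [0.1378, 0.2172, 0.1920, 0.2349, 0.2182]
t=4: π = [0.1377, 0.2175, 0.1920, 0.2348, 0.2181]

π = [0.1377, 0.2175, 0.1920, 0.2348, 0.2181]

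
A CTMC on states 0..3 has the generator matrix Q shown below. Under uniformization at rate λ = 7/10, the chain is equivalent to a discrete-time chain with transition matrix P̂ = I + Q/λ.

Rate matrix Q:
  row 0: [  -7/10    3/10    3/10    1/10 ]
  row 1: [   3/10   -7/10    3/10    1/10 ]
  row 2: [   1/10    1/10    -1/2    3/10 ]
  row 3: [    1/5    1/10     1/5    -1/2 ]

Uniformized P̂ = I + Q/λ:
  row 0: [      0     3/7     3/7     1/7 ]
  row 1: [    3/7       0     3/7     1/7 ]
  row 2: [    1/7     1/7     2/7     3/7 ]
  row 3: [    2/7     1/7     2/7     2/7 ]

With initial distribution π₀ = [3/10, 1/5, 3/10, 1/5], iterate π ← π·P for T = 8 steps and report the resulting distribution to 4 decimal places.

t=0: π = [0.3000, 0.2000, 0.3000, 0.2000]
t=1: π = [0.1857, 0.2000, 0.3571, 0.2571]
t=2: π = [0.2102, 0.1673, 0.3408, 0.2816]
t=3: π = [0.2009, 0.1790, 0.3397, 0.2805]
t=4: π = [0.2054, 0.1747, 0.3400, 0.2800]
t=5: π = [0.2034, 0.1766, 0.3400, 0.2800]
t=6: π = [0.2042, 0.1758, 0.3400, 0.2800]
t=7: π = [0.2039, 0.1761, 0.3400, 0.2800]
t=8: π = [0.2040, 0.1760, 0.3400, 0.2800]

π = [0.2040, 0.1760, 0.3400, 0.2800]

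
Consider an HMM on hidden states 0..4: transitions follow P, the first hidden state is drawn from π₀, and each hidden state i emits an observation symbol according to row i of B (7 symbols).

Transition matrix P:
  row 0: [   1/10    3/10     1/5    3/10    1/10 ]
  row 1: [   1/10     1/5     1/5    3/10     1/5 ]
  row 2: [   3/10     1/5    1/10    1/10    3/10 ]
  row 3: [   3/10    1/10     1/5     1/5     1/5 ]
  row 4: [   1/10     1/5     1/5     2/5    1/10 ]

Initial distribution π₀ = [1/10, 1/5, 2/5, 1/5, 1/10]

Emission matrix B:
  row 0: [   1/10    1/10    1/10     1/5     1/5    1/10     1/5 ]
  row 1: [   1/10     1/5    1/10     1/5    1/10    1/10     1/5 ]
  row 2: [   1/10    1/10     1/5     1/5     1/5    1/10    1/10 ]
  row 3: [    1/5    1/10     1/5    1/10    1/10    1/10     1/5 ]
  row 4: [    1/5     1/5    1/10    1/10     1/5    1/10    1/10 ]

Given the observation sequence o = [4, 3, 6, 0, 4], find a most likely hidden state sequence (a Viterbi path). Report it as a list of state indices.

t=0: δ = [2.000e-02, 2.000e-02, 8.000e-02, 2.000e-02, 2.000e-02]  (obs o_0=4)
t=1: δ = [4.800e-03, 3.200e-03, 1.600e-03, 8.000e-04, 2.400e-03]  ψ = [2, 2, 2, 2, 2]  (obs o_1=3)
t=2: δ = [9.600e-05, 2.880e-04, 9.600e-05, 2.880e-04, 6.400e-05]  ψ = [0, 0, 0, 0, 1]  (obs o_2=6)
t=3: δ = [8.640e-06, 5.760e-06, 5.760e-06, 1.728e-05, 1.152e-05]  ψ = [3, 1, 1, 1, 1]  (obs o_3=0)
t=4: δ = [1.037e-06, 2.592e-07, 6.912e-07, 4.608e-07, 6.912e-07]  ψ = [3, 0, 3, 4, 3]  (obs o_4=4)
backtrack: best end state = 0; path = [2, 0, 1, 3, 0]

path = [2, 0, 1, 3, 0]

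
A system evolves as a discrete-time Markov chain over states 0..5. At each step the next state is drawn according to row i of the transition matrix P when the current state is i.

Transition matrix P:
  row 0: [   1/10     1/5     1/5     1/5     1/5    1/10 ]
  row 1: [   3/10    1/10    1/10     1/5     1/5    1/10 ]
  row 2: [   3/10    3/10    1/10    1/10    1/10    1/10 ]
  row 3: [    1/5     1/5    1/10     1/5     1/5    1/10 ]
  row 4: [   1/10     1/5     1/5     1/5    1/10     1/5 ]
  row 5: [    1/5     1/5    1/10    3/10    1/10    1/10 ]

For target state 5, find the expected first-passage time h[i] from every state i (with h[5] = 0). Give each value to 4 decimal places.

h = [8.5585, 8.5520, 8.6293, 8.5514, 7.7804, 0.0000]

First-step conditioning: h[5] = 0; for i ≠ 5, h[i] = 1 + Σ_k P[i][k]·h[k].
  h[0] = 1 + 1/10·h[0] + 1/5·h[1] + 1/5·h[2] + 1/5·h[3] + 1/5·h[4]
  h[1] = 1 + 3/10·h[0] + 1/10·h[1] + 1/10·h[2] + 1/5·h[3] + 1/5·h[4]
  h[2] = 1 + 3/10·h[0] + 3/10·h[1] + 1/10·h[2] + 1/10·h[3] + 1/10·h[4]
  h[3] = 1 + 1/5·h[0] + 1/5·h[1] + 1/10·h[2] + 1/5·h[3] + 1/5·h[4]
  h[4] = 1 + 1/10·h[0] + 1/5·h[1] + 1/5·h[2] + 1/5·h[3] + 1/10·h[4]
Solving the 5×5 linear system over states ≠ 5 gives exactly h = [132990/15539, 132890/15539, 134090/15539, 132880/15539, 120900/15539, 0] (h[5] = 0 is the target).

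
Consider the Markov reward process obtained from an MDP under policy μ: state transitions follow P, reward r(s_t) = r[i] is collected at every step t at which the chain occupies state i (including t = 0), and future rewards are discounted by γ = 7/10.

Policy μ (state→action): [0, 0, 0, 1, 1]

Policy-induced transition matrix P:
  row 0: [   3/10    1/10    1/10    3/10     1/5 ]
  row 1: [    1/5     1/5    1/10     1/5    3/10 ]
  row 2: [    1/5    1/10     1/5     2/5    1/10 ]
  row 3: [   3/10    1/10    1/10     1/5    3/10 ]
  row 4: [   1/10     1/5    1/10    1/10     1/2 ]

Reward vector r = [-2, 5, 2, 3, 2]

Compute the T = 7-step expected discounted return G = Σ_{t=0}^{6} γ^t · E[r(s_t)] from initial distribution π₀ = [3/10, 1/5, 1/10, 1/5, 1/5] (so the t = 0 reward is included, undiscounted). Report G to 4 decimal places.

t=0: π = [0.3000, 0.2000, 0.1000, 0.2000, 0.2000], E[r] = 1.6000, γ^t·E[r] = 1.600000, running G = 1.600000
t=1: π = [0.2300, 0.1400, 0.1100, 0.2300, 0.2900], E[r] = 1.7300, γ^t·E[r] = 1.211000, running G = 2.811000
t=2: π = [0.2170, 0.1430, 0.1110, 0.2160, 0.3130], E[r] = 1.7770, γ^t·E[r] = 0.870730, running G = 3.681730
t=3: π = [0.2120, 0.1456, 0.1111, 0.2126, 0.3187], E[r] = 1.8014, γ^t·E[r] = 0.617880, running G = 4.299610
t=4: π = [0.2106, 0.1464, 0.1111, 0.2116, 0.3203], E[r] = 1.8085, γ^t·E[r] = 0.434216, running G = 4.733826
t=5: π = [0.2102, 0.1467, 0.1111, 0.2112, 0.3208], E[r] = 1.8105, γ^t·E[r] = 0.304298, running G = 5.038125
t=6: π = [0.2101, 0.1467, 0.1111, 0.2112, 0.3209], E[r] = 1.8111, γ^t·E[r] = 0.213079, running G = 5.251204

G = 5.2512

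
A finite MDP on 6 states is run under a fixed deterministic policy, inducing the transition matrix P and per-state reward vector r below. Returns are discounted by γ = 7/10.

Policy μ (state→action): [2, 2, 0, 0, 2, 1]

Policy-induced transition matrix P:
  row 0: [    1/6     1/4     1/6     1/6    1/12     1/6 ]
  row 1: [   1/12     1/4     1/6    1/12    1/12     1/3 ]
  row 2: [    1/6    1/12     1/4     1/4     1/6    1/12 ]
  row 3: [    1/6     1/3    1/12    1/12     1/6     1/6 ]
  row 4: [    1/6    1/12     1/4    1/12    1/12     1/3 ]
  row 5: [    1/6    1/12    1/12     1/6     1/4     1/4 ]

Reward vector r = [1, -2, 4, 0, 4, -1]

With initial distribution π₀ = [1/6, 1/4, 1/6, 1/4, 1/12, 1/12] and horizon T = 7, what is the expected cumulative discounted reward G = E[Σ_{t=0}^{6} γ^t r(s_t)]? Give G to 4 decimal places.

t=0: π = [0.1667, 0.2500, 0.1667, 0.2500, 0.0833, 0.0833], E[r] = 0.5833, γ^t·E[r] = 0.583333, running G = 0.583333
t=1: π = [0.1458, 0.2153, 0.1597, 0.1319, 0.1319, 0.2153], E[r] = 0.6667, γ^t·E[r] = 0.466667, running G = 1.050000
t=2: π = [0.1487, 0.1765, 0.1620, 0.1400, 0.1435, 0.2292], E[r] = 0.7888, γ^t·E[r] = 0.386499, running G = 1.436499
t=3: π = [0.1520, 0.1726, 0.1614, 0.1418, 0.1467, 0.2256], E[r] = 0.8135, γ^t·E[r] = 0.279035, running G = 1.715534
t=4: π = [0.1523, 0.1729, 0.1617, 0.1417, 0.1462, 0.2252], E[r] = 0.8130, γ^t·E[r] = 0.195197, running G = 1.910731
t=5: π = [0.1523, 0.1729, 0.1618, 0.1417, 0.1462, 0.2251], E[r] = 0.8128, γ^t·E[r] = 0.136615, running G = 2.047346
t=6: π = [0.1523, 0.1730, 0.1618, 0.1417, 0.1461, 0.2251], E[r] = 0.8128, γ^t·E[r] = 0.095622, running G = 2.142968

G = 2.1430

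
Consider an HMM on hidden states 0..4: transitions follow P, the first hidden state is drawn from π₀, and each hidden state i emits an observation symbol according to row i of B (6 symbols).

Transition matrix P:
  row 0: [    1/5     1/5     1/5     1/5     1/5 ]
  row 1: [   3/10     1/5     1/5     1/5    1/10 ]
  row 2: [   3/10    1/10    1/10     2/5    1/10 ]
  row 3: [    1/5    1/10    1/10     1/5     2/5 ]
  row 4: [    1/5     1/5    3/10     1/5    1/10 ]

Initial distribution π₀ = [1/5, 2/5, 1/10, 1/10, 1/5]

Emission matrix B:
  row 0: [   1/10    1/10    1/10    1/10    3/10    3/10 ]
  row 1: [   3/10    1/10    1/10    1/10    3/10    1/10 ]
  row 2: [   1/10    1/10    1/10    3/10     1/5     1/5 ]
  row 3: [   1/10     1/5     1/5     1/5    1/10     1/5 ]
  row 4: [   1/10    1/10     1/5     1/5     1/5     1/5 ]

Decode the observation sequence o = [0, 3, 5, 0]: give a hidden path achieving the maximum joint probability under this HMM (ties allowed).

t=0: δ = [2.000e-02, 1.200e-01, 1.000e-02, 1.000e-02, 2.000e-02]  (obs o_0=0)
t=1: δ = [3.600e-03, 2.400e-03, 7.200e-03, 4.800e-03, 2.400e-03]  ψ = [1, 1, 1, 1, 1]  (obs o_1=3)
t=2: δ = [6.480e-04, 7.200e-05, 1.440e-04, 5.760e-04, 3.840e-04]  ψ = [2, 0, 0, 2, 3]  (obs o_2=5)
t=3: δ = [1.296e-05, 3.888e-05, 1.296e-05, 1.296e-05, 2.304e-05]  ψ = [0, 0, 0, 0, 3]  (obs o_3=0)
backtrack: best end state = 1; path = [1, 2, 0, 1]

path = [1, 2, 0, 1]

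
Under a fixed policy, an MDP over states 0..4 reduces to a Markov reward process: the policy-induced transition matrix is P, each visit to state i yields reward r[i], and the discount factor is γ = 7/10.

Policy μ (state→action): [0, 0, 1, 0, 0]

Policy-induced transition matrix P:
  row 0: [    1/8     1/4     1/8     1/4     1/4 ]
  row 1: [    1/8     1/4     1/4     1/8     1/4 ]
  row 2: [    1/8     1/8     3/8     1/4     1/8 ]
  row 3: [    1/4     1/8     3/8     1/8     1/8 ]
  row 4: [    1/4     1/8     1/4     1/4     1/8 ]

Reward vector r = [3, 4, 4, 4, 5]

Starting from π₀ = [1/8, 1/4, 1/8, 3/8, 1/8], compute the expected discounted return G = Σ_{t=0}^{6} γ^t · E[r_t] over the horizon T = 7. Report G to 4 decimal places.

t=0: π = [0.1250, 0.2500, 0.1250, 0.3750, 0.1250], E[r] = 4.0000, γ^t·E[r] = 4.000000, running G = 4.000000
t=1: π = [0.1875, 0.1719, 0.2969, 0.1719, 0.1719], E[r] = 3.9844, γ^t·E[r] = 2.789063, running G = 6.789063
t=2: π = [0.1680, 0.1699, 0.2852, 0.2070, 0.1699], E[r] = 4.0020, γ^t·E[r] = 1.960957, running G = 8.750020
t=3: π = [0.1721, 0.1672, 0.2905, 0.2029, 0.1672], E[r] = 3.9951, γ^t·E[r] = 1.370325, running G = 10.120345
t=4: π = [0.1713, 0.1674, 0.2902, 0.2037, 0.1674], E[r] = 3.9962, γ^t·E[r] = 0.959477, running G = 11.079821
t=5: π = [0.1714, 0.1673, 0.2903, 0.2036, 0.1673], E[r] = 3.9959, γ^t·E[r] = 0.671598, running G = 11.751419
t=6: π = [0.1714, 0.1673, 0.2903, 0.2036, 0.1673], E[r] = 3.9960, γ^t·E[r] = 0.470122, running G = 12.221542

G = 12.2215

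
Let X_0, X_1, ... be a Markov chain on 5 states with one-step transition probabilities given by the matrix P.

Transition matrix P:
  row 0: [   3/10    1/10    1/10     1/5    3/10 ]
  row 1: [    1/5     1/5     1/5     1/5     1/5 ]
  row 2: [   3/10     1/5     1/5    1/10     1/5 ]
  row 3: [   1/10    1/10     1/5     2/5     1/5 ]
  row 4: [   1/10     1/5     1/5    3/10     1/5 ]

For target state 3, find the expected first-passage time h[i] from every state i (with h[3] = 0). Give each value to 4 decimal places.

First-step conditioning: h[3] = 0; for i ≠ 3, h[i] = 1 + Σ_k P[i][k]·h[k].
  h[0] = 1 + 3/10·h[0] + 1/10·h[1] + 1/10·h[2] + 3/10·h[4]
  h[1] = 1 + 1/5·h[0] + 1/5·h[1] + 1/5·h[2] + 1/5·h[4]
  h[2] = 1 + 3/10·h[0] + 1/5·h[1] + 1/5·h[2] + 1/5·h[4]
  h[4] = 1 + 1/10·h[0] + 1/5·h[1] + 1/5·h[2] + 1/5·h[4]
Solving the 4×4 linear system over states ≠ 3 gives exactly h = [225/47, 230/47, 505/94, 0, 415/94] (h[3] = 0 is the target).

h = [4.7872, 4.8936, 5.3723, 0.0000, 4.4149]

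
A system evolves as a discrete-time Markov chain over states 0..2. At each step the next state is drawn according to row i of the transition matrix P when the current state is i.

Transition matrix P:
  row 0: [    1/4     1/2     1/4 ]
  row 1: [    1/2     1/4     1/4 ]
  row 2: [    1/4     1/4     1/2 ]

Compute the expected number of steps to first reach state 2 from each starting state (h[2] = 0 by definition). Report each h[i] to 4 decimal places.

First-step conditioning: h[2] = 0; for i ≠ 2, h[i] = 1 + Σ_k P[i][k]·h[k].
  h[0] = 1 + 1/4·h[0] + 1/2·h[1]
  h[1] = 1 + 1/2·h[0] + 1/4·h[1]
Solving the 2×2 linear system over states ≠ 2 gives exactly h = [4, 4, 0] (h[2] = 0 is the target).

h = [4.0000, 4.0000, 0.0000]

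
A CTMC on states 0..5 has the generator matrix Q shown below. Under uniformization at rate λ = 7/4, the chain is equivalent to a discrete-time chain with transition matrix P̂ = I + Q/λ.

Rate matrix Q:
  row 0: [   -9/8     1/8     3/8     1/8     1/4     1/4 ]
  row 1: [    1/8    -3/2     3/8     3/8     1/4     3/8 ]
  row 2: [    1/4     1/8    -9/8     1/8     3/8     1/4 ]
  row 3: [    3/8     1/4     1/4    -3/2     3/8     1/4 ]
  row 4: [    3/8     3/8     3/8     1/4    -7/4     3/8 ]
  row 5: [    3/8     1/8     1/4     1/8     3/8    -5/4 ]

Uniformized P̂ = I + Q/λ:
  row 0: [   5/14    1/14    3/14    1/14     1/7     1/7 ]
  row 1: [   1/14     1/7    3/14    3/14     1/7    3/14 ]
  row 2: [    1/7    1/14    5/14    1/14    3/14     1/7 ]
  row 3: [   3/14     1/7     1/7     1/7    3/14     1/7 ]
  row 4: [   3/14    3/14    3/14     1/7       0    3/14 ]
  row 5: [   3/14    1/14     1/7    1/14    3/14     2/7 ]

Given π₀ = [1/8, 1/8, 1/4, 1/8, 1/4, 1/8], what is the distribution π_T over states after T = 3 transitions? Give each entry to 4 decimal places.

π = [0.2123, 0.1099, 0.2254, 0.1062, 0.1572, 0.1891]

t=0: π = [0.1250, 0.1250, 0.2500, 0.1250, 0.2500, 0.1250]
t=1: π = [0.1964, 0.1250, 0.2321, 0.1161, 0.1429, 0.1875]
t=2: π = [0.2079, 0.1091, 0.2258, 0.1078, 0.1607, 0.1888]
t=3: π = [0.2123, 0.1099, 0.2254, 0.1062, 0.1572, 0.1891]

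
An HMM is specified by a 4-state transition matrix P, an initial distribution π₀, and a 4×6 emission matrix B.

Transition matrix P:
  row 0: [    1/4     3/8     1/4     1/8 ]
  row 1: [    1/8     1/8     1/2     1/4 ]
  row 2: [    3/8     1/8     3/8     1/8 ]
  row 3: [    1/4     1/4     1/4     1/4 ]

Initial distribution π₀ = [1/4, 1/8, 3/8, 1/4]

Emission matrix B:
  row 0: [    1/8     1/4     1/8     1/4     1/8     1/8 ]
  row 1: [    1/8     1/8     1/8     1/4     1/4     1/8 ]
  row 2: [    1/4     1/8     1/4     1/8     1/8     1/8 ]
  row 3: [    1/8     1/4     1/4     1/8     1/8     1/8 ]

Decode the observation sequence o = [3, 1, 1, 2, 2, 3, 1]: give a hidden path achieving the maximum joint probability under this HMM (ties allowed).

path = [2, 0, 1, 2, 2, 0, 0]

t=0: δ = [6.250e-02, 3.125e-02, 4.688e-02, 3.125e-02]  (obs o_0=3)
t=1: δ = [4.395e-03, 2.930e-03, 2.197e-03, 1.953e-03]  ψ = [2, 0, 2, 0]  (obs o_1=1)
t=2: δ = [2.747e-04, 2.060e-04, 1.831e-04, 1.831e-04]  ψ = [0, 0, 1, 1]  (obs o_2=1)
t=3: δ = [8.583e-06, 1.287e-05, 2.575e-05, 1.287e-05]  ψ = [0, 0, 1, 1]  (obs o_3=2)
t=4: δ = [1.207e-06, 4.023e-07, 2.414e-06, 8.047e-07]  ψ = [2, 0, 2, 1]  (obs o_4=2)
t=5: δ = [2.263e-07, 1.132e-07, 1.132e-07, 3.772e-08]  ψ = [2, 0, 2, 2]  (obs o_5=3)
t=6: δ = [1.414e-08, 1.061e-08, 7.072e-09, 7.072e-09]  ψ = [0, 0, 0, 0]  (obs o_6=1)
backtrack: best end state = 0; path = [2, 0, 1, 2, 2, 0, 0]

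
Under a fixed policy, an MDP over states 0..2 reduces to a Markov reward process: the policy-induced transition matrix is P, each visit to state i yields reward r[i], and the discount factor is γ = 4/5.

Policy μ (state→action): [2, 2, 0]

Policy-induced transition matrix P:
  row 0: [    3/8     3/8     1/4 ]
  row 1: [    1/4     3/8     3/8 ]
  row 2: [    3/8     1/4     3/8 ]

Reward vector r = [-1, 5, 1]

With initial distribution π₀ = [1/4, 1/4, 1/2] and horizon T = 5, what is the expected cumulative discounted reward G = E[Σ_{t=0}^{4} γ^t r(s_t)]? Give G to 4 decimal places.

t=0: π = [0.2500, 0.2500, 0.5000], E[r] = 1.5000, γ^t·E[r] = 1.500000, running G = 1.500000
t=1: π = [0.3438, 0.3125, 0.3438], E[r] = 1.5625, γ^t·E[r] = 1.250000, running G = 2.750000
t=2: π = [0.3359, 0.3320, 0.3320], E[r] = 1.6563, γ^t·E[r] = 1.060000, running G = 3.810000
t=3: π = [0.3335, 0.3335, 0.3330], E[r] = 1.6670, γ^t·E[r] = 0.853500, running G = 4.663500
t=4: π = [0.3333, 0.3334, 0.3333], E[r] = 1.6669, γ^t·E[r] = 0.682750, running G = 5.346250

G = 5.3463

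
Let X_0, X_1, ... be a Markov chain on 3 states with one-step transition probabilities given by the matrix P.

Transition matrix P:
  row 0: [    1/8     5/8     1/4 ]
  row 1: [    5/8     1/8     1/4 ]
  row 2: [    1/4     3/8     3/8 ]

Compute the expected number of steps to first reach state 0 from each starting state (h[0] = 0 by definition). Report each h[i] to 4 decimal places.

h = [0.0000, 1.9310, 2.7586]

First-step conditioning: h[0] = 0; for i ≠ 0, h[i] = 1 + Σ_k P[i][k]·h[k].
  h[1] = 1 + 1/8·h[1] + 1/4·h[2]
  h[2] = 1 + 3/8·h[1] + 3/8·h[2]
Solving the 2×2 linear system over states ≠ 0 gives exactly h = [0, 56/29, 80/29] (h[0] = 0 is the target).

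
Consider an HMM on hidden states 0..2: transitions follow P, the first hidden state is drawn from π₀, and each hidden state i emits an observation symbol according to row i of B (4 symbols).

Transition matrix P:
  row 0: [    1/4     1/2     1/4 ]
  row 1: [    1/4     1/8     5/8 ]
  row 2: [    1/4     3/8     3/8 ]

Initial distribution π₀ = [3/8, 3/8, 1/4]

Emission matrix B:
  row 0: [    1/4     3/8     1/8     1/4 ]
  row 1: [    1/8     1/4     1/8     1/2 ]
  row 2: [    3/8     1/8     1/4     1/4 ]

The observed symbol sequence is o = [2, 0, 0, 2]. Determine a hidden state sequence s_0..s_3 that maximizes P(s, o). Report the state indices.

t=0: δ = [4.688e-02, 4.688e-02, 6.250e-02]  (obs o_0=2)
t=1: δ = [3.906e-03, 2.930e-03, 1.099e-02]  ψ = [2, 0, 1]  (obs o_1=0)
t=2: δ = [6.866e-04, 5.150e-04, 1.545e-03]  ψ = [2, 2, 2]  (obs o_2=0)
t=3: δ = [4.828e-05, 7.242e-05, 1.448e-04]  ψ = [2, 2, 2]  (obs o_3=2)
backtrack: best end state = 2; path = [1, 2, 2, 2]

path = [1, 2, 2, 2]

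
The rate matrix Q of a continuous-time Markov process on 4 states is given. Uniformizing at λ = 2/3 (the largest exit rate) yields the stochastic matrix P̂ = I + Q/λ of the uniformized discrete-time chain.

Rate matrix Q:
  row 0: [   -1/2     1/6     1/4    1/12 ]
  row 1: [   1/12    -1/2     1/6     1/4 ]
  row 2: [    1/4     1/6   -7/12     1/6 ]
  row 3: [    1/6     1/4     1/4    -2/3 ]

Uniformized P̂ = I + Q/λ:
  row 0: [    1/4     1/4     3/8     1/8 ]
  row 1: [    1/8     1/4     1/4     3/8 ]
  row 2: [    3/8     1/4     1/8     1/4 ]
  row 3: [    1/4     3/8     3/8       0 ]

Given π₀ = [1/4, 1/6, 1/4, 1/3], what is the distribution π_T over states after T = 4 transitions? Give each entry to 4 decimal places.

π = [0.2498, 0.2748, 0.2717, 0.2037]

t=0: π = [0.2500, 0.1667, 0.2500, 0.3333]
t=1: π = [0.2604, 0.2917, 0.2917, 0.1563]
t=2: π = [0.2500, 0.2695, 0.2656, 0.2148]
t=3: π = [0.2495, 0.2769, 0.2749, 0.1987]
t=4: π = [0.2498, 0.2748, 0.2717, 0.2037]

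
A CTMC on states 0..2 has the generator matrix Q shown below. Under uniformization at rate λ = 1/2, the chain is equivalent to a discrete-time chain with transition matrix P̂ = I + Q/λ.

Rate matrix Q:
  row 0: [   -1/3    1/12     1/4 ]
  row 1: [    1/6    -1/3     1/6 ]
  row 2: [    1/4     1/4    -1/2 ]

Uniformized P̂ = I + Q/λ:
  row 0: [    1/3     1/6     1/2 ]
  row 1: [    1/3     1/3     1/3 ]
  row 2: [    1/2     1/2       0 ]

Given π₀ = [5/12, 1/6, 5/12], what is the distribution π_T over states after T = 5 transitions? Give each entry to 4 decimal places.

t=0: π = [0.4167, 0.1667, 0.4167]
t=1: π = [0.4028, 0.3333, 0.2639]
t=2: π = [0.3773, 0.3102, 0.3125]
t=3: π = [0.3854, 0.3225, 0.2921]
t=4: π = [0.3820, 0.3178, 0.3002]
t=5: π = [0.3834, 0.3197, 0.2969]

π = [0.3834, 0.3197, 0.2969]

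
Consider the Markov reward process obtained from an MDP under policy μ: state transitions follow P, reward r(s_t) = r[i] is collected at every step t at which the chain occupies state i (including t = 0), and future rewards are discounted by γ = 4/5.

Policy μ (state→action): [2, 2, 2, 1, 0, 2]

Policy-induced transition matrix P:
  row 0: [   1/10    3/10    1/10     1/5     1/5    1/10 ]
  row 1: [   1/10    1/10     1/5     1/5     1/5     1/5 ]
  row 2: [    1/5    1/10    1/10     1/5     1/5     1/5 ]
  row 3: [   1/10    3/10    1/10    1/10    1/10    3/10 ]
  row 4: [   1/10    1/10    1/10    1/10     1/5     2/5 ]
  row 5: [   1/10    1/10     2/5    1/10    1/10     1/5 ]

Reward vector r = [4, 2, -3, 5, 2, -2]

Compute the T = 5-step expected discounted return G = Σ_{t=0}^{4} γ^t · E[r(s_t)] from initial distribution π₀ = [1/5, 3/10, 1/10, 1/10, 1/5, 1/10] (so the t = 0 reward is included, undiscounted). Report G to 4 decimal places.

G = 3.8157

t=0: π = [0.2000, 0.3000, 0.1000, 0.1000, 0.2000, 0.1000], E[r] = 1.8000, γ^t·E[r] = 1.800000, running G = 1.800000
t=1: π = [0.1100, 0.1600, 0.1600, 0.1600, 0.1800, 0.2300], E[r] = 0.9800, γ^t·E[r] = 0.784000, running G = 2.584000
t=2: π = [0.1160, 0.1540, 0.1850, 0.1430, 0.1610, 0.2410], E[r] = 0.7720, γ^t·E[r] = 0.494080, running G = 3.078080
t=3: π = [0.1185, 0.1518, 0.1877, 0.1455, 0.1616, 0.2349], E[r] = 0.7954, γ^t·E[r] = 0.407245, running G = 3.485325
t=4: π = [0.1188, 0.1528, 0.1857, 0.1458, 0.1620, 0.2350], E[r] = 0.8066, γ^t·E[r] = 0.330387, running G = 3.815712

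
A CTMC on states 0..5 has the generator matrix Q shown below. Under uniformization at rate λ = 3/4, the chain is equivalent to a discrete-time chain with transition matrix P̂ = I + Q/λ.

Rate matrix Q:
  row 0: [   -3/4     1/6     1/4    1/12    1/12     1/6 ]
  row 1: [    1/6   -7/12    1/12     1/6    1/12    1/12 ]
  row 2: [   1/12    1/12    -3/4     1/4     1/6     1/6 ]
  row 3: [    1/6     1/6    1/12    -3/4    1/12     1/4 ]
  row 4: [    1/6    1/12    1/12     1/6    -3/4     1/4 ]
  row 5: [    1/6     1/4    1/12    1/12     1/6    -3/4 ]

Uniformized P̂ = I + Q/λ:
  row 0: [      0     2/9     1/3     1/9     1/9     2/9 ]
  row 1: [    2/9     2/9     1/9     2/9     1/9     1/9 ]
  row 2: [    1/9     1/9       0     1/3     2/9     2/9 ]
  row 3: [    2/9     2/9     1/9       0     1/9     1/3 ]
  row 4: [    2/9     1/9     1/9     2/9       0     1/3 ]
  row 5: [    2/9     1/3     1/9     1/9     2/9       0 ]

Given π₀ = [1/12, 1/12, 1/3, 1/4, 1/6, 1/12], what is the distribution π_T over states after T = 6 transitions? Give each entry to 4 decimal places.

π = [0.1696, 0.2136, 0.1339, 0.1614, 0.1323, 0.1891]

t=0: π = [0.0833, 0.0833, 0.3333, 0.2500, 0.1667, 0.0833]
t=1: π = [0.1667, 0.1759, 0.0926, 0.1852, 0.1389, 0.2407]
t=2: π = [0.1749, 0.2233, 0.1379, 0.1461, 0.1327, 0.1852]
t=3: π = [0.1680, 0.2127, 0.1347, 0.1651, 0.1323, 0.1872]
t=4: π = [0.1699, 0.2134, 0.1335, 0.1610, 0.1322, 0.1900]
t=5: π = [0.1696, 0.2138, 0.1340, 0.1613, 0.1324, 0.1889]
t=6: π = [0.1696, 0.2136, 0.1339, 0.1614, 0.1323, 0.1891]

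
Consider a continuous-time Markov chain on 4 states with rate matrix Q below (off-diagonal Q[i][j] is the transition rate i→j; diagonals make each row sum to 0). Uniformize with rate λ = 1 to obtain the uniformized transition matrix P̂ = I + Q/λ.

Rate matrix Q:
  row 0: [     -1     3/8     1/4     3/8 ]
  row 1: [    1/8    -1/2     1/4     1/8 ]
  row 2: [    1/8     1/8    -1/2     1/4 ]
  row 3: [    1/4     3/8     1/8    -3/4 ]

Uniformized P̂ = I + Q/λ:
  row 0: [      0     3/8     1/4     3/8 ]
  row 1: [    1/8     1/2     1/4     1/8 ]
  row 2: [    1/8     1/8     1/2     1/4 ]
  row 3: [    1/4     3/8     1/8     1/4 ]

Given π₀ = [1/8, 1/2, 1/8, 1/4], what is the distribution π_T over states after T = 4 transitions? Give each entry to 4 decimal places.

π = [0.1357, 0.3449, 0.2960, 0.2234]

t=0: π = [0.1250, 0.5000, 0.1250, 0.2500]
t=1: π = [0.1406, 0.4063, 0.2500, 0.2031]
t=2: π = [0.1328, 0.3633, 0.2871, 0.2168]
t=3: π = [0.1355, 0.3486, 0.2947, 0.2212]
t=4: π = [0.1357, 0.3449, 0.2960, 0.2234]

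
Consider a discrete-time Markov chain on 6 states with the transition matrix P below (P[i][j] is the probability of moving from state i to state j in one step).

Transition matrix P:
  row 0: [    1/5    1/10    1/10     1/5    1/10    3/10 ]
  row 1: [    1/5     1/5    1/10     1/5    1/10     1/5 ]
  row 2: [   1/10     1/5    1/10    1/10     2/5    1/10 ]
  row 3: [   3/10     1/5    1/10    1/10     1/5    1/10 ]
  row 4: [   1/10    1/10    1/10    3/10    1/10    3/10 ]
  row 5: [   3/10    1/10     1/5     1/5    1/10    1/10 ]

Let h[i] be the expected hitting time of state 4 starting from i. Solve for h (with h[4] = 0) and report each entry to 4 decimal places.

First-step conditioning: h[4] = 0; for i ≠ 4, h[i] = 1 + Σ_k P[i][k]·h[k].
  h[0] = 1 + 1/5·h[0] + 1/10·h[1] + 1/10·h[2] + 1/5·h[3] + 3/10·h[5]
  h[1] = 1 + 1/5·h[0] + 1/5·h[1] + 1/10·h[2] + 1/5·h[3] + 1/5·h[5]
  h[2] = 1 + 1/10·h[0] + 1/5·h[1] + 1/10·h[2] + 1/10·h[3] + 1/10·h[5]
  h[3] = 1 + 3/10·h[0] + 1/5·h[1] + 1/10·h[2] + 1/10·h[3] + 1/10·h[5]
  h[5] = 1 + 3/10·h[0] + 1/10·h[1] + 1/5·h[2] + 1/5·h[3] + 1/10·h[5]
Solving the 5×5 linear system over states ≠ 4 gives exactly h = [60350/9221, 60510/9221, 43070/9221, 55140/9221, 0, 58910/9221] (h[4] = 0 is the target).

h = [6.5448, 6.5622, 4.6709, 5.9798, 0.0000, 6.3887]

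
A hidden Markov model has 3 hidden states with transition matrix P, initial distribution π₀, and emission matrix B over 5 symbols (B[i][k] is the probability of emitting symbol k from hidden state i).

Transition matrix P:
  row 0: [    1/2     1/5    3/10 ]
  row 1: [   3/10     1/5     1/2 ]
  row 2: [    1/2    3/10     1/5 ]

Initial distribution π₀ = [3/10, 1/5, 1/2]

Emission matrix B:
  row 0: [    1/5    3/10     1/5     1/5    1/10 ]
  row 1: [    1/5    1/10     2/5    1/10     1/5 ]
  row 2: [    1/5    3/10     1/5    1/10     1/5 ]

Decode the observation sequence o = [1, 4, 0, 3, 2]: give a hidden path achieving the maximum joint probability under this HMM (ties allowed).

t=0: δ = [9.000e-02, 2.000e-02, 1.500e-01]  (obs o_0=1)
t=1: δ = [7.500e-03, 9.000e-03, 6.000e-03]  ψ = [2, 2, 2]  (obs o_1=4)
t=2: δ = [7.500e-04, 3.600e-04, 9.000e-04]  ψ = [0, 1, 1]  (obs o_2=0)
t=3: δ = [9.000e-05, 2.700e-05, 2.250e-05]  ψ = [2, 2, 0]  (obs o_3=3)
t=4: δ = [9.000e-06, 7.200e-06, 5.400e-06]  ψ = [0, 0, 0]  (obs o_4=2)
backtrack: best end state = 0; path = [2, 1, 2, 0, 0]

path = [2, 1, 2, 0, 0]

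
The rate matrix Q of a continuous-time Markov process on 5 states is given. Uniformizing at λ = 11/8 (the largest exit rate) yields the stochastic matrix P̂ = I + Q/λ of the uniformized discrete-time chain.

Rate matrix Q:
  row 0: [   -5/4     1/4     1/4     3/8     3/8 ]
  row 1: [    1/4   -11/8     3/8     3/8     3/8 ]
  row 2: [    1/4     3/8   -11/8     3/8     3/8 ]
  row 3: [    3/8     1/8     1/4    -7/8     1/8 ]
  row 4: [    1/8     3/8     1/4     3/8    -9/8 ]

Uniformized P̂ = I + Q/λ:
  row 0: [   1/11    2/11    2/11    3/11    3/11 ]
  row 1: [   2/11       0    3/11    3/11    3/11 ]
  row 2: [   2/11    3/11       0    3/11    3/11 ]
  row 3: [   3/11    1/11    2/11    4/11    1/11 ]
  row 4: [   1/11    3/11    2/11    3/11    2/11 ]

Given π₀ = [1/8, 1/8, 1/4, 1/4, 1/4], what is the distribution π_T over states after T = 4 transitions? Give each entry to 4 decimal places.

t=0: π = [0.1250, 0.1250, 0.2500, 0.2500, 0.2500]
t=1: π = [0.1705, 0.1818, 0.1477, 0.2955, 0.2045]
t=2: π = [0.1746, 0.1539, 0.1715, 0.2996, 0.2004]
t=3: π = [0.1750, 0.1604, 0.1646, 0.3000, 0.2000]
t=4: π = [0.1750, 0.1585, 0.1665, 0.3000, 0.2000]

π = [0.1750, 0.1585, 0.1665, 0.3000, 0.2000]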